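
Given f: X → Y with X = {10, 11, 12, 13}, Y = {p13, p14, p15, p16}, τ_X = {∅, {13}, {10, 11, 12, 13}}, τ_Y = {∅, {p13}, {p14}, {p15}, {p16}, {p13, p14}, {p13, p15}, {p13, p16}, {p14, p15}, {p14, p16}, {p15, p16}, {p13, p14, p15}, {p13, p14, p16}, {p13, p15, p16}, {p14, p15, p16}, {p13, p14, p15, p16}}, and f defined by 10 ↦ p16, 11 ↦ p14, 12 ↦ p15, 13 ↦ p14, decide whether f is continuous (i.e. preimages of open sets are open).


f is NOT continuous.

Compute f^{-1}(U) for each U ∈ τ_Y:
  U = ∅: f^{-1}(U) = ∅ ∈ τ_X ✓.
  U = {p13}: f^{-1}(U) = ∅ ∈ τ_X ✓.
  U = {p14}: f^{-1}(U) = {11, 13} ∉ τ_X ✗.
  U = {p15}: f^{-1}(U) = {12} ∉ τ_X ✗.
  U = {p16}: f^{-1}(U) = {10} ∉ τ_X ✗.
  U = {p13, p14}: f^{-1}(U) = {11, 13} ∉ τ_X ✗.
  U = {p13, p15}: f^{-1}(U) = {12} ∉ τ_X ✗.
  U = {p13, p16}: f^{-1}(U) = {10} ∉ τ_X ✗.
  U = {p14, p15}: f^{-1}(U) = {11, 12, 13} ∉ τ_X ✗.
  U = {p14, p16}: f^{-1}(U) = {10, 11, 13} ∉ τ_X ✗.
  U = {p15, p16}: f^{-1}(U) = {10, 12} ∉ τ_X ✗.
  U = {p13, p14, p15}: f^{-1}(U) = {11, 12, 13} ∉ τ_X ✗.
  U = {p13, p14, p16}: f^{-1}(U) = {10, 11, 13} ∉ τ_X ✗.
  U = {p13, p15, p16}: f^{-1}(U) = {10, 12} ∉ τ_X ✗.
  U = {p14, p15, p16}: f^{-1}(U) = {10, 11, 12, 13} ∈ τ_X ✓.
  U = {p13, p14, p15, p16}: f^{-1}(U) = {10, 11, 12, 13} ∈ τ_X ✓.
Found U = {p14} with f^{-1}(U) = {11, 13} not in τ_X. Therefore f is NOT continuous.


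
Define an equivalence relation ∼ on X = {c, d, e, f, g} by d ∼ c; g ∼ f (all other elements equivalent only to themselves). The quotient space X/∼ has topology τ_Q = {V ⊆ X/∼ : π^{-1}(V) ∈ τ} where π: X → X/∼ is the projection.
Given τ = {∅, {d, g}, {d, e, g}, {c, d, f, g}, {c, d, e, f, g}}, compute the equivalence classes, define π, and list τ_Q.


X/∼ = {[c=d], [e], [f=g]}; |τ_Q| = 3.

Equivalence classes: [c=d], [e], [f=g].
Quotient map π: X → X/∼ sends c ↦ [c=d], d ↦ [c=d], e ↦ [e], f ↦ [f=g], g ↦ [f=g].
For each subset V ⊆ X/∼, compute π^{-1}(V) ⊆ X and check whether π^{-1}(V) ∈ τ. V is open in τ_Q iff π^{-1}(V) ∈ τ.
  V = {}: π^{-1}(V) = ∅ ∈ τ ✓.
  V = {[c=d]}: π^{-1}(V) = {c, d} ∉ τ ✗.
  V = {[e]}: π^{-1}(V) = {e} ∉ τ ✗.
  V = {[c=d], [e]}: π^{-1}(V) = {c, d, e} ∉ τ ✗.
  V = {[f=g]}: π^{-1}(V) = {f, g} ∉ τ ✗.
  V = {[c=d], [f=g]}: π^{-1}(V) = {c, d, f, g} ∈ τ ✓.
  V = {[e], [f=g]}: π^{-1}(V) = {e, f, g} ∉ τ ✗.
  V = {[c=d], [e], [f=g]}: π^{-1}(V) = {c, d, e, f, g} ∈ τ ✓.
Open sets in the quotient: τ_Q = {{}, {[c=d], [f=g]}, {[c=d], [e], [f=g]}} (3 elements).


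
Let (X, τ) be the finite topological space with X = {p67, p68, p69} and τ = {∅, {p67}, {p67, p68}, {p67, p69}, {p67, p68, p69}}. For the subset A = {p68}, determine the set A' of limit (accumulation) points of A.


A' = ∅

For each x ∈ X, list the open sets U ∈ τ with x ∈ U, then check whether U ∩ (A ∖ {x}) ≠ ∅ for every such U.
  x = p67: open {p67} ∋ x has {p67} ∩ (A ∖ {p67}) = ∅, so x is NOT a limit point.
  x = p68: open {p67, p68} ∋ x has {p67, p68} ∩ (A ∖ {p68}) = ∅, so x is NOT a limit point.
  x = p69: open {p67, p69} ∋ x has {p67, p69} ∩ (A ∖ {p69}) = ∅, so x is NOT a limit point.
Collecting: A' = ∅.


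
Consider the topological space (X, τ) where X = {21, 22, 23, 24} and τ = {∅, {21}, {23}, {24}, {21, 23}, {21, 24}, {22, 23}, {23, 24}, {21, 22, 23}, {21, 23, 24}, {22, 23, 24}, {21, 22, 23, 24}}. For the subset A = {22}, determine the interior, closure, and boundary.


int(A) = ∅, cl(A) = {22}, ∂A = {22}.

Closed sets in (X, τ) are complements of opens:
  closed(X, τ) = {∅, {21}, {22}, {24}, {21, 22}, {21, 24}, {22, 23}, {22, 24}, {21, 22, 23}, {21, 22, 24}, {22, 23, 24}, {21, 22, 23, 24}}.
int(A) = ⋃ {U ∈ τ : U ⊆ A}. Opens contained in A: ∅.
Taking the union of these: int(A) = ∅.
cl(A) = ⋂ {C closed : A ⊆ C}. Closed sets containing A: {22}, {21, 22}, {22, 23}, {22, 24}, {21, 22, 23}, {21, 22, 24}, {22, 23, 24}, {21, 22, 23, 24}.
Intersecting these: cl(A) = {22}.
∂A = cl(A) ∖ int(A) = {22} ∖ ∅ = {22}.


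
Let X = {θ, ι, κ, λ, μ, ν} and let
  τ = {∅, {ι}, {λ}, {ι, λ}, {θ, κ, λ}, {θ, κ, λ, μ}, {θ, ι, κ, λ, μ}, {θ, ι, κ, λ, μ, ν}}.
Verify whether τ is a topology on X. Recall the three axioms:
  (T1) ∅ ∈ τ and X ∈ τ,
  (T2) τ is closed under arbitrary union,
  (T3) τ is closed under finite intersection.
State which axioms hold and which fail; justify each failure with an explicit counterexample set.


τ is NOT a topology on X.

Axiom (T1): ∅ ∈ τ? Yes; X ∈ τ? Yes.
Axiom (T2/T3): check pairwise unions and intersections of members of τ.
Counterexample for (T2): {ι} ∪ {θ, κ, λ} = {θ, ι, κ, λ} ∉ τ. Therefore τ is NOT a topology.


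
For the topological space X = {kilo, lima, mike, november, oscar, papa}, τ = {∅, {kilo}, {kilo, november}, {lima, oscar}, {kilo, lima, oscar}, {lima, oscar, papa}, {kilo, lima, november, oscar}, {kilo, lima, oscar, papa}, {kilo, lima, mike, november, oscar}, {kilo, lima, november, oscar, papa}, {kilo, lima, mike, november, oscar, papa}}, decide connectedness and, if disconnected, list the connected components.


(X, τ) is connected.

Find clopen sets (U ∈ τ with X ∖ U ∈ τ):
  U = ∅, X ∖ U = {kilo, lima, mike, november, oscar, papa} — both open, so U is clopen.
  U = {kilo, lima, mike, november, oscar, papa}, X ∖ U = ∅ — both open, so U is clopen.
Only trivial clopens (∅ and X) exist, so (X, τ) is connected.
Compute connected components by grouping points that agree on all clopens:
  component: {kilo, lima, mike, november, oscar, papa}


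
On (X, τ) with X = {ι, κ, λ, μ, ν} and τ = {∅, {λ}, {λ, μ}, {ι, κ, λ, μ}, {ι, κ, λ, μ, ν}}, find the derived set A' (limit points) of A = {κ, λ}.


A' = {ι, κ, μ, ν}

For each x ∈ X, list the open sets U ∈ τ with x ∈ U, then check whether U ∩ (A ∖ {x}) ≠ ∅ for every such U.
  x = ι: opens ∋ x are {ι, κ, λ, μ}, {ι, κ, λ, μ, ν}; each meets A ∖ {ι}, so x IS a limit point.
  x = κ: opens ∋ x are {ι, κ, λ, μ}, {ι, κ, λ, μ, ν}; each meets A ∖ {κ}, so x IS a limit point.
  x = λ: open {λ} ∋ x has {λ} ∩ (A ∖ {λ}) = ∅, so x is NOT a limit point.
  x = μ: opens ∋ x are {λ, μ}, {ι, κ, λ, μ}, {ι, κ, λ, μ, ν}; each meets A ∖ {μ}, so x IS a limit point.
  x = ν: opens ∋ x are {ι, κ, λ, μ, ν}; each meets A ∖ {ν}, so x IS a limit point.
Collecting: A' = {ι, κ, μ, ν}.


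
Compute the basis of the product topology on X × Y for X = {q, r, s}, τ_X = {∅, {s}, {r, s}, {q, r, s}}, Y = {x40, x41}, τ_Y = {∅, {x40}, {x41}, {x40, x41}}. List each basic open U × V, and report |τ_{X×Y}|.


Basis B = {∅ × ∅, {s} × {x40}, {s} × {x41}, {r, s} × {x40}, {r, s} × {x41}, {s} × {x40, x41}, {q, r, s} × {x40}, {q, r, s} × {x41}, {r, s} × {x40, x41}, {q, r, s} × {x40, x41}}; |τ_{X×Y}| = 16.

Enumerate products U × V with U ∈ τ_X, V ∈ τ_Y (deduplicated):
  ∅ × ∅ = {} (∅)
  {s} × {x40} = {(s,x40)}
  {s} × {x41} = {(s,x41)}
  {r, s} × {x40} = {(r,x40), (s,x40)}
  {r, s} × {x41} = {(r,x41), (s,x41)}
  {s} × {x40, x41} = {(s,x40), (s,x41)}
  {q, r, s} × {x40} = {(q,x40), (r,x40), (s,x40)}
  {q, r, s} × {x41} = {(q,x41), (r,x41), (s,x41)}
  {r, s} × {x40, x41} = {(r,x40), (r,x41), (s,x40), (s,x41)}
  {q, r, s} × {x40, x41} = {(q,x40), (q,x41), (r,x40), (r,x41), (s,x40), (s,x41)}
These 10 distinct sets form the basis B.
Close under arbitrary unions to get τ_{X×Y}; counting gives |τ_{X×Y}| = 16.


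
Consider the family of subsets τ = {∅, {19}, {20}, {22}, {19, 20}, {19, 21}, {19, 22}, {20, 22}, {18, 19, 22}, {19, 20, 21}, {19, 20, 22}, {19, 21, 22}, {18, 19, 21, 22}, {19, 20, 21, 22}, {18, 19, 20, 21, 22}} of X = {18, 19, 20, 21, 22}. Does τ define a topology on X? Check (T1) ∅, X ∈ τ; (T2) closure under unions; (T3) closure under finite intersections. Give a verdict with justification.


τ is NOT a topology on X.

Axiom (T1): ∅ ∈ τ? Yes; X ∈ τ? Yes.
Axiom (T2/T3): check pairwise unions and intersections of members of τ.
Counterexample for (T2): {20} ∪ {18, 19, 22} = {18, 19, 20, 22} ∉ τ. Therefore τ is NOT a topology.


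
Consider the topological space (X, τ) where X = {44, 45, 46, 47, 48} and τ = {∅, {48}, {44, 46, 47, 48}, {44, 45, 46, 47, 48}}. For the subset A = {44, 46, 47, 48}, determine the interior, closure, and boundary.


int(A) = {44, 46, 47, 48}, cl(A) = {44, 45, 46, 47, 48}, ∂A = {45}.

Closed sets in (X, τ) are complements of opens:
  closed(X, τ) = {∅, {45}, {44, 45, 46, 47}, {44, 45, 46, 47, 48}}.
int(A) = ⋃ {U ∈ τ : U ⊆ A}. Opens contained in A: ∅, {48}, {44, 46, 47, 48}.
Taking the union of these: int(A) = {44, 46, 47, 48}.
cl(A) = ⋂ {C closed : A ⊆ C}. Closed sets containing A: {44, 45, 46, 47, 48}.
Intersecting these: cl(A) = {44, 45, 46, 47, 48}.
∂A = cl(A) ∖ int(A) = {44, 45, 46, 47, 48} ∖ {44, 46, 47, 48} = {45}.


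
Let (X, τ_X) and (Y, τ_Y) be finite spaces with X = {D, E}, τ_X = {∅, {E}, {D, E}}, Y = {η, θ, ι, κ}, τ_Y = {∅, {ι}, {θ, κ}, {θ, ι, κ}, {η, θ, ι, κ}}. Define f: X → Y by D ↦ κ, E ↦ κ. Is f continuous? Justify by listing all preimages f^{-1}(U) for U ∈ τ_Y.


f IS continuous.

Compute f^{-1}(U) for each U ∈ τ_Y:
  U = ∅: f^{-1}(U) = ∅ ∈ τ_X ✓.
  U = {ι}: f^{-1}(U) = ∅ ∈ τ_X ✓.
  U = {θ, κ}: f^{-1}(U) = {D, E} ∈ τ_X ✓.
  U = {θ, ι, κ}: f^{-1}(U) = {D, E} ∈ τ_X ✓.
  U = {η, θ, ι, κ}: f^{-1}(U) = {D, E} ∈ τ_X ✓.
Every preimage lies in τ_X, so f IS continuous.


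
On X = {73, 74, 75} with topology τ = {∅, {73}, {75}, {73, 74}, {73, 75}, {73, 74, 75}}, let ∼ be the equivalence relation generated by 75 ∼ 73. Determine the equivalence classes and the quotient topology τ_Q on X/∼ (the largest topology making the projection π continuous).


X/∼ = {[73=75], [74]}; |τ_Q| = 3.

Equivalence classes: [73=75], [74].
Quotient map π: X → X/∼ sends 73 ↦ [73=75], 74 ↦ [74], 75 ↦ [73=75].
For each subset V ⊆ X/∼, compute π^{-1}(V) ⊆ X and check whether π^{-1}(V) ∈ τ. V is open in τ_Q iff π^{-1}(V) ∈ τ.
  V = {}: π^{-1}(V) = ∅ ∈ τ ✓.
  V = {[73=75]}: π^{-1}(V) = {73, 75} ∈ τ ✓.
  V = {[74]}: π^{-1}(V) = {74} ∉ τ ✗.
  V = {[73=75], [74]}: π^{-1}(V) = {73, 74, 75} ∈ τ ✓.
Open sets in the quotient: τ_Q = {{}, {[73=75]}, {[73=75], [74]}} (3 elements).


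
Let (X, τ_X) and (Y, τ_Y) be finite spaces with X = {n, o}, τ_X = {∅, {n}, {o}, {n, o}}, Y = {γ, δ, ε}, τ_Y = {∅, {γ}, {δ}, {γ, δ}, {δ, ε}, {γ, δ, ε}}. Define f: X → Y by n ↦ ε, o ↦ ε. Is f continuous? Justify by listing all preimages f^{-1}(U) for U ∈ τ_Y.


f IS continuous.

Compute f^{-1}(U) for each U ∈ τ_Y:
  U = ∅: f^{-1}(U) = ∅ ∈ τ_X ✓.
  U = {γ}: f^{-1}(U) = ∅ ∈ τ_X ✓.
  U = {δ}: f^{-1}(U) = ∅ ∈ τ_X ✓.
  U = {γ, δ}: f^{-1}(U) = ∅ ∈ τ_X ✓.
  U = {δ, ε}: f^{-1}(U) = {n, o} ∈ τ_X ✓.
  U = {γ, δ, ε}: f^{-1}(U) = {n, o} ∈ τ_X ✓.
Every preimage lies in τ_X, so f IS continuous.


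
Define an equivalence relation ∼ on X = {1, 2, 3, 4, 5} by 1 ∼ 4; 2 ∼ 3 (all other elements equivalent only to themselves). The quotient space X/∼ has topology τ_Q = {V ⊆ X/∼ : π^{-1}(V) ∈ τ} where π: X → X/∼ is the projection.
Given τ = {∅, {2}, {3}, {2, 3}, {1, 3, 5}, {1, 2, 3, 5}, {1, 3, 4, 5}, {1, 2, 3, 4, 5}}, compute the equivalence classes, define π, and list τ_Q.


X/∼ = {[1=4], [2=3], [5]}; |τ_Q| = 3.

Equivalence classes: [1=4], [2=3], [5].
Quotient map π: X → X/∼ sends 1 ↦ [1=4], 2 ↦ [2=3], 3 ↦ [2=3], 4 ↦ [1=4], 5 ↦ [5].
For each subset V ⊆ X/∼, compute π^{-1}(V) ⊆ X and check whether π^{-1}(V) ∈ τ. V is open in τ_Q iff π^{-1}(V) ∈ τ.
  V = {}: π^{-1}(V) = ∅ ∈ τ ✓.
  V = {[1=4]}: π^{-1}(V) = {1, 4} ∉ τ ✗.
  V = {[2=3]}: π^{-1}(V) = {2, 3} ∈ τ ✓.
  V = {[1=4], [2=3]}: π^{-1}(V) = {1, 2, 3, 4} ∉ τ ✗.
  V = {[5]}: π^{-1}(V) = {5} ∉ τ ✗.
  V = {[1=4], [5]}: π^{-1}(V) = {1, 4, 5} ∉ τ ✗.
  V = {[2=3], [5]}: π^{-1}(V) = {2, 3, 5} ∉ τ ✗.
  V = {[1=4], [2=3], [5]}: π^{-1}(V) = {1, 2, 3, 4, 5} ∈ τ ✓.
Open sets in the quotient: τ_Q = {{}, {[2=3]}, {[1=4], [2=3], [5]}} (3 elements).


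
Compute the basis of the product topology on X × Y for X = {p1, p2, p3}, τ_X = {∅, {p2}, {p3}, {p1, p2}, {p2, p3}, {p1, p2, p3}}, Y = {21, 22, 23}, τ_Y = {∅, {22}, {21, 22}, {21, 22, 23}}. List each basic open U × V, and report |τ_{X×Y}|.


Basis B = {∅ × ∅, {p2} × {22}, {p3} × {22}, {p1, p2} × {22}, {p2} × {21, 22}, {p2, p3} × {22}, {p3} × {21, 22}, {p1, p2, p3} × {22}, {p2} × {21, 22, 23}, {p3} × {21, 22, 23}, {p1, p2} × {21, 22}, {p2, p3} × {21, 22}, {p1, p2} × {21, 22, 23}, {p1, p2, p3} × {21, 22}, {p2, p3} × {21, 22, 23}, {p1, p2, p3} × {21, 22, 23}}; |τ_{X×Y}| = 40.

Enumerate products U × V with U ∈ τ_X, V ∈ τ_Y (deduplicated):
  ∅ × ∅ = {} (∅)
  {p2} × {22} = {(p2,22)}
  {p3} × {22} = {(p3,22)}
  {p1, p2} × {22} = {(p1,22), (p2,22)}
  {p2} × {21, 22} = {(p2,21), (p2,22)}
  {p2, p3} × {22} = {(p2,22), (p3,22)}
  {p3} × {21, 22} = {(p3,21), (p3,22)}
  {p1, p2, p3} × {22} = {(p1,22), (p2,22), (p3,22)}
  {p2} × {21, 22, 23} = {(p2,21), (p2,22), (p2,23)}
  {p3} × {21, 22, 23} = {(p3,21), (p3,22), (p3,23)}
  {p1, p2} × {21, 22} = {(p1,21), (p1,22), (p2,21), (p2,22)}
  {p2, p3} × {21, 22} = {(p2,21), (p2,22), (p3,21), (p3,22)}
  {p1, p2} × {21, 22, 23} = {(p1,21), (p1,22), (p1,23), (p2,21), (p2,22), (p2,23)}
  {p1, p2, p3} × {21, 22} = {(p1,21), (p1,22), (p2,21), (p2,22), (p3,21), (p3,22)}
  {p2, p3} × {21, 22, 23} = {(p2,21), (p2,22), (p2,23), (p3,21), (p3,22), (p3,23)}
  {p1, p2, p3} × {21, 22, 23} = {(p1,21), (p1,22), (p1,23), (p2,21), (p2,22), (p2,23), (p3,21), (p3,22), (p3,23)}
These 16 distinct sets form the basis B.
Close under arbitrary unions to get τ_{X×Y}; counting gives |τ_{X×Y}| = 40.


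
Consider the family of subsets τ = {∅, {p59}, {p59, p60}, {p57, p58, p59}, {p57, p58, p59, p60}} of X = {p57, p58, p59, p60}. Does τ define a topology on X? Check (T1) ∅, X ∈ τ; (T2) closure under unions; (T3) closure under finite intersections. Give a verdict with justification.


τ IS a topology on X.

Axiom (T1): ∅ ∈ τ? Yes; X ∈ τ? Yes.
Axiom (T2/T3): check pairwise unions and intersections of members of τ.
All pairwise intersections and unions checked — each lies in τ. Therefore τ satisfies (T1), (T2), (T3): it IS a topology on X.


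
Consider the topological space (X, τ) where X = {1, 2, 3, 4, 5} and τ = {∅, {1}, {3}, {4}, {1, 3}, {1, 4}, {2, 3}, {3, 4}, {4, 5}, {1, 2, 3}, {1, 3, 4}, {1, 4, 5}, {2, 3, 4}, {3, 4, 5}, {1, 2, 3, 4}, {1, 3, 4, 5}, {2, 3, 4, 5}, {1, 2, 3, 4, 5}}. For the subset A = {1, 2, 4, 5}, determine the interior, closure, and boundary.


int(A) = {1, 4, 5}, cl(A) = {1, 2, 4, 5}, ∂A = {2}.

Closed sets in (X, τ) are complements of opens:
  closed(X, τ) = {∅, {1}, {2}, {5}, {1, 2}, {1, 5}, {2, 3}, {2, 5}, {4, 5}, {1, 2, 3}, {1, 2, 5}, {1, 4, 5}, {2, 3, 5}, {2, 4, 5}, {1, 2, 3, 5}, {1, 2, 4, 5}, {2, 3, 4, 5}, {1, 2, 3, 4, 5}}.
int(A) = ⋃ {U ∈ τ : U ⊆ A}. Opens contained in A: ∅, {1}, {4}, {1, 4}, {4, 5}, {1, 4, 5}.
Taking the union of these: int(A) = {1, 4, 5}.
cl(A) = ⋂ {C closed : A ⊆ C}. Closed sets containing A: {1, 2, 4, 5}, {1, 2, 3, 4, 5}.
Intersecting these: cl(A) = {1, 2, 4, 5}.
∂A = cl(A) ∖ int(A) = {1, 2, 4, 5} ∖ {1, 4, 5} = {2}.


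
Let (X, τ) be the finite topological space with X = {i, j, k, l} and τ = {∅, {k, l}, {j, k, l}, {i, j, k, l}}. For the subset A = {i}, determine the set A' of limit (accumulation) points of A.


A' = ∅

For each x ∈ X, list the open sets U ∈ τ with x ∈ U, then check whether U ∩ (A ∖ {x}) ≠ ∅ for every such U.
  x = i: open {i, j, k, l} ∋ x has {i, j, k, l} ∩ (A ∖ {i}) = ∅, so x is NOT a limit point.
  x = j: open {j, k, l} ∋ x has {j, k, l} ∩ (A ∖ {j}) = ∅, so x is NOT a limit point.
  x = k: open {k, l} ∋ x has {k, l} ∩ (A ∖ {k}) = ∅, so x is NOT a limit point.
  x = l: open {k, l} ∋ x has {k, l} ∩ (A ∖ {l}) = ∅, so x is NOT a limit point.
Collecting: A' = ∅.


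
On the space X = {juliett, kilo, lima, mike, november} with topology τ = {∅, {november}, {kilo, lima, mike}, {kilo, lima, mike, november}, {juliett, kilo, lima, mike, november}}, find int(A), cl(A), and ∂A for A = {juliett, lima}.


int(A) = ∅, cl(A) = {juliett, kilo, lima, mike}, ∂A = {juliett, kilo, lima, mike}.

Closed sets in (X, τ) are complements of opens:
  closed(X, τ) = {∅, {juliett}, {juliett, november}, {juliett, kilo, lima, mike}, {juliett, kilo, lima, mike, november}}.
int(A) = ⋃ {U ∈ τ : U ⊆ A}. Opens contained in A: ∅.
Taking the union of these: int(A) = ∅.
cl(A) = ⋂ {C closed : A ⊆ C}. Closed sets containing A: {juliett, kilo, lima, mike}, {juliett, kilo, lima, mike, november}.
Intersecting these: cl(A) = {juliett, kilo, lima, mike}.
∂A = cl(A) ∖ int(A) = {juliett, kilo, lima, mike} ∖ ∅ = {juliett, kilo, lima, mike}.


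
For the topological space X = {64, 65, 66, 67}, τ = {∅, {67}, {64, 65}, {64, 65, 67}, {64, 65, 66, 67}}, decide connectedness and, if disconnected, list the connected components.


(X, τ) is connected.

Find clopen sets (U ∈ τ with X ∖ U ∈ τ):
  U = ∅, X ∖ U = {64, 65, 66, 67} — both open, so U is clopen.
  U = {64, 65, 66, 67}, X ∖ U = ∅ — both open, so U is clopen.
Only trivial clopens (∅ and X) exist, so (X, τ) is connected.
Compute connected components by grouping points that agree on all clopens:
  component: {64, 65, 66, 67}


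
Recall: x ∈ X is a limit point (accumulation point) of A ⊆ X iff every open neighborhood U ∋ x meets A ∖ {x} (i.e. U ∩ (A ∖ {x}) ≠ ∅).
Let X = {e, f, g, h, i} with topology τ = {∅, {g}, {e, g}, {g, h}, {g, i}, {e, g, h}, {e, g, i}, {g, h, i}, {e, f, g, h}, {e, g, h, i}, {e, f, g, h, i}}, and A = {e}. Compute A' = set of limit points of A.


A' = {f}

For each x ∈ X, list the open sets U ∈ τ with x ∈ U, then check whether U ∩ (A ∖ {x}) ≠ ∅ for every such U.
  x = e: open {e, g} ∋ x has {e, g} ∩ (A ∖ {e}) = ∅, so x is NOT a limit point.
  x = f: opens ∋ x are {e, f, g, h}, {e, f, g, h, i}; each meets A ∖ {f}, so x IS a limit point.
  x = g: open {g} ∋ x has {g} ∩ (A ∖ {g}) = ∅, so x is NOT a limit point.
  x = h: open {g, h} ∋ x has {g, h} ∩ (A ∖ {h}) = ∅, so x is NOT a limit point.
  x = i: open {g, i} ∋ x has {g, i} ∩ (A ∖ {i}) = ∅, so x is NOT a limit point.
Collecting: A' = {f}.


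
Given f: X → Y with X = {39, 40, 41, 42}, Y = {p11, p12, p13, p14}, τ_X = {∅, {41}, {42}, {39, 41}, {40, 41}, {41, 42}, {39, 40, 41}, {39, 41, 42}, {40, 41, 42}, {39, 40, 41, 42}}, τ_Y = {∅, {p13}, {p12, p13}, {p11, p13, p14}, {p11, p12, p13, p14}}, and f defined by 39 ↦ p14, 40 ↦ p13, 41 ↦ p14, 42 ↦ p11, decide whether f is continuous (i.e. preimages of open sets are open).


f is NOT continuous.

Compute f^{-1}(U) for each U ∈ τ_Y:
  U = ∅: f^{-1}(U) = ∅ ∈ τ_X ✓.
  U = {p13}: f^{-1}(U) = {40} ∉ τ_X ✗.
  U = {p12, p13}: f^{-1}(U) = {40} ∉ τ_X ✗.
  U = {p11, p13, p14}: f^{-1}(U) = {39, 40, 41, 42} ∈ τ_X ✓.
  U = {p11, p12, p13, p14}: f^{-1}(U) = {39, 40, 41, 42} ∈ τ_X ✓.
Found U = {p13} with f^{-1}(U) = {40} not in τ_X. Therefore f is NOT continuous.


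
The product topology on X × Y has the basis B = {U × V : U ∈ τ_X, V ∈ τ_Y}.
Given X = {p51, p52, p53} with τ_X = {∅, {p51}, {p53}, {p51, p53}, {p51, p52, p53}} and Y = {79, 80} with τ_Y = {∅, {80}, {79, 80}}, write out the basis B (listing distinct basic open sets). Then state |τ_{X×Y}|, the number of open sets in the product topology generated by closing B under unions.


Basis B = {∅ × ∅, {p51} × {80}, {p53} × {80}, {p51} × {79, 80}, {p51, p53} × {80}, {p53} × {79, 80}, {p51, p52, p53} × {80}, {p51, p53} × {79, 80}, {p51, p52, p53} × {79, 80}}; |τ_{X×Y}| = 14.

Enumerate products U × V with U ∈ τ_X, V ∈ τ_Y (deduplicated):
  ∅ × ∅ = {} (∅)
  {p51} × {80} = {(p51,80)}
  {p53} × {80} = {(p53,80)}
  {p51} × {79, 80} = {(p51,79), (p51,80)}
  {p51, p53} × {80} = {(p51,80), (p53,80)}
  {p53} × {79, 80} = {(p53,79), (p53,80)}
  {p51, p52, p53} × {80} = {(p51,80), (p52,80), (p53,80)}
  {p51, p53} × {79, 80} = {(p51,79), (p51,80), (p53,79), (p53,80)}
  {p51, p52, p53} × {79, 80} = {(p51,79), (p51,80), (p52,79), (p52,80), (p53,79), (p53,80)}
These 9 distinct sets form the basis B.
Close under arbitrary unions to get τ_{X×Y}; counting gives |τ_{X×Y}| = 14.


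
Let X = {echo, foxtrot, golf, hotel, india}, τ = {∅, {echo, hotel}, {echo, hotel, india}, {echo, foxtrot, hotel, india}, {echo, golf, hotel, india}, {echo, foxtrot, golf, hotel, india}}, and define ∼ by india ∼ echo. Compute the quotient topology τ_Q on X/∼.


X/∼ = {[echo=india], [foxtrot], [golf], [hotel]}; |τ_Q| = 5.

Equivalence classes: [echo=india], [foxtrot], [golf], [hotel].
Quotient map π: X → X/∼ sends echo ↦ [echo=india], foxtrot ↦ [foxtrot], golf ↦ [golf], hotel ↦ [hotel], india ↦ [echo=india].
For each subset V ⊆ X/∼, compute π^{-1}(V) ⊆ X and check whether π^{-1}(V) ∈ τ. V is open in τ_Q iff π^{-1}(V) ∈ τ.
  V = {}: π^{-1}(V) = ∅ ∈ τ ✓.
  V = {[echo=india]}: π^{-1}(V) = {echo, india} ∉ τ ✗.
  V = {[foxtrot]}: π^{-1}(V) = {foxtrot} ∉ τ ✗.
  V = {[echo=india], [foxtrot]}: π^{-1}(V) = {echo, foxtrot, india} ∉ τ ✗.
  V = {[golf]}: π^{-1}(V) = {golf} ∉ τ ✗.
  V = {[echo=india], [golf]}: π^{-1}(V) = {echo, golf, india} ∉ τ ✗.
  V = {[foxtrot], [golf]}: π^{-1}(V) = {foxtrot, golf} ∉ τ ✗.
  V = {[echo=india], [foxtrot], [golf]}: π^{-1}(V) = {echo, foxtrot, golf, india} ∉ τ ✗.
  V = {[hotel]}: π^{-1}(V) = {hotel} ∉ τ ✗.
  V = {[echo=india], [hotel]}: π^{-1}(V) = {echo, hotel, india} ∈ τ ✓.
  V = {[foxtrot], [hotel]}: π^{-1}(V) = {foxtrot, hotel} ∉ τ ✗.
  V = {[echo=india], [foxtrot], [hotel]}: π^{-1}(V) = {echo, foxtrot, hotel, india} ∈ τ ✓.
  V = {[golf], [hotel]}: π^{-1}(V) = {golf, hotel} ∉ τ ✗.
  V = {[echo=india], [golf], [hotel]}: π^{-1}(V) = {echo, golf, hotel, india} ∈ τ ✓.
  V = {[foxtrot], [golf], [hotel]}: π^{-1}(V) = {foxtrot, golf, hotel} ∉ τ ✗.
  V = {[echo=india], [foxtrot], [golf], [hotel]}: π^{-1}(V) = {echo, foxtrot, golf, hotel, india} ∈ τ ✓.
Open sets in the quotient: τ_Q = {{}, {[echo=india], [hotel]}, {[echo=india], [foxtrot], [hotel]}, {[echo=india], [golf], [hotel]}, {[echo=india], [foxtrot], [golf], [hotel]}} (5 elements).


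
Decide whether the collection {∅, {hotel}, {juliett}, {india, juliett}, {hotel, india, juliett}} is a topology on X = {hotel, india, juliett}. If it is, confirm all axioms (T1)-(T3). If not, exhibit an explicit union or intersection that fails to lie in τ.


τ is NOT a topology on X.

Axiom (T1): ∅ ∈ τ? Yes; X ∈ τ? Yes.
Axiom (T2/T3): check pairwise unions and intersections of members of τ.
Counterexample for (T2): {hotel} ∪ {juliett} = {hotel, juliett} ∉ τ. Therefore τ is NOT a topology.


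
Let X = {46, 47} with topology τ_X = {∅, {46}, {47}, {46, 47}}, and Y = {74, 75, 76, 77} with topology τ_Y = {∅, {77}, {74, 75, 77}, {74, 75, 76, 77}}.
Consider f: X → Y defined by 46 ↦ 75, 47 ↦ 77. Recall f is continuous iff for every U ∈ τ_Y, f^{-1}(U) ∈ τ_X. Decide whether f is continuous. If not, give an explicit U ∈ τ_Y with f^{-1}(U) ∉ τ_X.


f IS continuous.

Compute f^{-1}(U) for each U ∈ τ_Y:
  U = ∅: f^{-1}(U) = ∅ ∈ τ_X ✓.
  U = {77}: f^{-1}(U) = {47} ∈ τ_X ✓.
  U = {74, 75, 77}: f^{-1}(U) = {46, 47} ∈ τ_X ✓.
  U = {74, 75, 76, 77}: f^{-1}(U) = {46, 47} ∈ τ_X ✓.
Every preimage lies in τ_X, so f IS continuous.


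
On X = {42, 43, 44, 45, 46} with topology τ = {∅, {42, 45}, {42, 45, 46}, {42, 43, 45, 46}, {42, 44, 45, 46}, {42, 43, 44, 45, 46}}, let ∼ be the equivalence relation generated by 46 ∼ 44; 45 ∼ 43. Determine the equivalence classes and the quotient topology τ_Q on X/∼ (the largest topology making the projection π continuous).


X/∼ = {[42], [43=45], [44=46]}; |τ_Q| = 2.

Equivalence classes: [42], [43=45], [44=46].
Quotient map π: X → X/∼ sends 42 ↦ [42], 43 ↦ [43=45], 44 ↦ [44=46], 45 ↦ [43=45], 46 ↦ [44=46].
For each subset V ⊆ X/∼, compute π^{-1}(V) ⊆ X and check whether π^{-1}(V) ∈ τ. V is open in τ_Q iff π^{-1}(V) ∈ τ.
  V = {}: π^{-1}(V) = ∅ ∈ τ ✓.
  V = {[42]}: π^{-1}(V) = {42} ∉ τ ✗.
  V = {[43=45]}: π^{-1}(V) = {43, 45} ∉ τ ✗.
  V = {[42], [43=45]}: π^{-1}(V) = {42, 43, 45} ∉ τ ✗.
  V = {[44=46]}: π^{-1}(V) = {44, 46} ∉ τ ✗.
  V = {[42], [44=46]}: π^{-1}(V) = {42, 44, 46} ∉ τ ✗.
  V = {[43=45], [44=46]}: π^{-1}(V) = {43, 44, 45, 46} ∉ τ ✗.
  V = {[42], [43=45], [44=46]}: π^{-1}(V) = {42, 43, 44, 45, 46} ∈ τ ✓.
Open sets in the quotient: τ_Q = {{}, {[42], [43=45], [44=46]}} (2 elements).


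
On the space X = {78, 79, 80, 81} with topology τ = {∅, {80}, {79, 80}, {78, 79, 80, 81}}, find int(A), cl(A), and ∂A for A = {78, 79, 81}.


int(A) = ∅, cl(A) = {78, 79, 81}, ∂A = {78, 79, 81}.

Closed sets in (X, τ) are complements of opens:
  closed(X, τ) = {∅, {78, 81}, {78, 79, 81}, {78, 79, 80, 81}}.
int(A) = ⋃ {U ∈ τ : U ⊆ A}. Opens contained in A: ∅.
Taking the union of these: int(A) = ∅.
cl(A) = ⋂ {C closed : A ⊆ C}. Closed sets containing A: {78, 79, 81}, {78, 79, 80, 81}.
Intersecting these: cl(A) = {78, 79, 81}.
∂A = cl(A) ∖ int(A) = {78, 79, 81} ∖ ∅ = {78, 79, 81}.


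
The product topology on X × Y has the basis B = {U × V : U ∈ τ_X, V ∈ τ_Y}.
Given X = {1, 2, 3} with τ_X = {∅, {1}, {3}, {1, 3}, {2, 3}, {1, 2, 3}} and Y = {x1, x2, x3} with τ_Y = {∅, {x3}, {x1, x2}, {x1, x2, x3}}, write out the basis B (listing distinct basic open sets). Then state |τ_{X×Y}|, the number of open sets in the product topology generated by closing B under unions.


Basis B = {∅ × ∅, {1} × {x3}, {3} × {x3}, {1} × {x1, x2}, {1, 3} × {x3}, {2, 3} × {x3}, {3} × {x1, x2}, {1} × {x1, x2, x3}, {1, 2, 3} × {x3}, {3} × {x1, x2, x3}, {1, 3} × {x1, x2}, {2, 3} × {x1, x2}, {1, 3} × {x1, x2, x3}, {1, 2, 3} × {x1, x2}, {2, 3} × {x1, x2, x3}, {1, 2, 3} × {x1, x2, x3}}; |τ_{X×Y}| = 36.

Enumerate products U × V with U ∈ τ_X, V ∈ τ_Y (deduplicated):
  ∅ × ∅ = {} (∅)
  {1} × {x3} = {(1,x3)}
  {3} × {x3} = {(3,x3)}
  {1} × {x1, x2} = {(1,x1), (1,x2)}
  {1, 3} × {x3} = {(1,x3), (3,x3)}
  {2, 3} × {x3} = {(2,x3), (3,x3)}
  {3} × {x1, x2} = {(3,x1), (3,x2)}
  {1} × {x1, x2, x3} = {(1,x1), (1,x2), (1,x3)}
  {1, 2, 3} × {x3} = {(1,x3), (2,x3), (3,x3)}
  {3} × {x1, x2, x3} = {(3,x1), (3,x2), (3,x3)}
  {1, 3} × {x1, x2} = {(1,x1), (1,x2), (3,x1), (3,x2)}
  {2, 3} × {x1, x2} = {(2,x1), (2,x2), (3,x1), (3,x2)}
  {1, 3} × {x1, x2, x3} = {(1,x1), (1,x2), (1,x3), (3,x1), (3,x2), (3,x3)}
  {1, 2, 3} × {x1, x2} = {(1,x1), (1,x2), (2,x1), (2,x2), (3,x1), (3,x2)}
  {2, 3} × {x1, x2, x3} = {(2,x1), (2,x2), (2,x3), (3,x1), (3,x2), (3,x3)}
  {1, 2, 3} × {x1, x2, x3} = {(1,x1), (1,x2), (1,x3), (2,x1), (2,x2), (2,x3), (3,x1), (3,x2), (3,x3)}
These 16 distinct sets form the basis B.
Close under arbitrary unions to get τ_{X×Y}; counting gives |τ_{X×Y}| = 36.


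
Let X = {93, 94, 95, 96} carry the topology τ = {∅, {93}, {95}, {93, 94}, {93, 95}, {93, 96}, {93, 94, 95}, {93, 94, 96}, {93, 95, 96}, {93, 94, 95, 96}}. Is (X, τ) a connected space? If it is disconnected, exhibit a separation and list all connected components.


(X, τ) is disconnected; components = [{95}, {93, 94, 96}].

Find clopen sets (U ∈ τ with X ∖ U ∈ τ):
  U = ∅, X ∖ U = {93, 94, 95, 96} — both open, so U is clopen.
  U = {95}, X ∖ U = {93, 94, 96} — both open, so U is clopen.
  U = {93, 94, 96}, X ∖ U = {95} — both open, so U is clopen.
  U = {93, 94, 95, 96}, X ∖ U = ∅ — both open, so U is clopen.
Nontrivial clopen(s) exist: e.g. {93, 94, 96}. So (X, τ) is disconnected.
Compute connected components by grouping points that agree on all clopens:
  component: {95}
  component: {93, 94, 96}


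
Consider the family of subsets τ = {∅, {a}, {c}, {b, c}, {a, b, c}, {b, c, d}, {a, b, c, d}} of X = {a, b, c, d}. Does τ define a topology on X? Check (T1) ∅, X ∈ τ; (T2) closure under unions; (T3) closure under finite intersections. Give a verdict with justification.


τ is NOT a topology on X.

Axiom (T1): ∅ ∈ τ? Yes; X ∈ τ? Yes.
Axiom (T2/T3): check pairwise unions and intersections of members of τ.
Counterexample for (T2): {a} ∪ {c} = {a, c} ∉ τ. Therefore τ is NOT a topology.


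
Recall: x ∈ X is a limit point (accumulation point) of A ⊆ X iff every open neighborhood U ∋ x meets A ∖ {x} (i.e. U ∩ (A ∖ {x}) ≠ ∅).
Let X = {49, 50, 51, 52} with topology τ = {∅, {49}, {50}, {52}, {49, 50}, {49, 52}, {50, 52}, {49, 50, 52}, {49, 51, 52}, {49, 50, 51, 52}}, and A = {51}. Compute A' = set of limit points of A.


A' = ∅

For each x ∈ X, list the open sets U ∈ τ with x ∈ U, then check whether U ∩ (A ∖ {x}) ≠ ∅ for every such U.
  x = 49: open {49} ∋ x has {49} ∩ (A ∖ {49}) = ∅, so x is NOT a limit point.
  x = 50: open {50} ∋ x has {50} ∩ (A ∖ {50}) = ∅, so x is NOT a limit point.
  x = 51: open {49, 51, 52} ∋ x has {49, 51, 52} ∩ (A ∖ {51}) = ∅, so x is NOT a limit point.
  x = 52: open {52} ∋ x has {52} ∩ (A ∖ {52}) = ∅, so x is NOT a limit point.
Collecting: A' = ∅.


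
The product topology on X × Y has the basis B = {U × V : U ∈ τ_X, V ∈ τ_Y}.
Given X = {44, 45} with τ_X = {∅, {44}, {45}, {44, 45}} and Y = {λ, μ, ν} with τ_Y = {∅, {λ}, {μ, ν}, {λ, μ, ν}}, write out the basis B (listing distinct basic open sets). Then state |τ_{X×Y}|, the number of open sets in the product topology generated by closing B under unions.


Basis B = {∅ × ∅, {44} × {λ}, {45} × {λ}, {44, 45} × {λ}, {44} × {μ, ν}, {45} × {μ, ν}, {44} × {λ, μ, ν}, {45} × {λ, μ, ν}, {44, 45} × {μ, ν}, {44, 45} × {λ, μ, ν}}; |τ_{X×Y}| = 16.

Enumerate products U × V with U ∈ τ_X, V ∈ τ_Y (deduplicated):
  ∅ × ∅ = {} (∅)
  {44} × {λ} = {(44,λ)}
  {45} × {λ} = {(45,λ)}
  {44, 45} × {λ} = {(44,λ), (45,λ)}
  {44} × {μ, ν} = {(44,μ), (44,ν)}
  {45} × {μ, ν} = {(45,μ), (45,ν)}
  {44} × {λ, μ, ν} = {(44,λ), (44,μ), (44,ν)}
  {45} × {λ, μ, ν} = {(45,λ), (45,μ), (45,ν)}
  {44, 45} × {μ, ν} = {(44,μ), (44,ν), (45,μ), (45,ν)}
  {44, 45} × {λ, μ, ν} = {(44,λ), (44,μ), (44,ν), (45,λ), (45,μ), (45,ν)}
These 10 distinct sets form the basis B.
Close under arbitrary unions to get τ_{X×Y}; counting gives |τ_{X×Y}| = 16.


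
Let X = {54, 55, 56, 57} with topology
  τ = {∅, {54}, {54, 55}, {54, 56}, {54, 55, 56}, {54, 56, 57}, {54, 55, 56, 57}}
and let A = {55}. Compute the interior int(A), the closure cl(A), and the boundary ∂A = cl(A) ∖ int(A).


int(A) = ∅, cl(A) = {55}, ∂A = {55}.

Closed sets in (X, τ) are complements of opens:
  closed(X, τ) = {∅, {55}, {57}, {55, 57}, {56, 57}, {55, 56, 57}, {54, 55, 56, 57}}.
int(A) = ⋃ {U ∈ τ : U ⊆ A}. Opens contained in A: ∅.
Taking the union of these: int(A) = ∅.
cl(A) = ⋂ {C closed : A ⊆ C}. Closed sets containing A: {55}, {55, 57}, {55, 56, 57}, {54, 55, 56, 57}.
Intersecting these: cl(A) = {55}.
∂A = cl(A) ∖ int(A) = {55} ∖ ∅ = {55}.


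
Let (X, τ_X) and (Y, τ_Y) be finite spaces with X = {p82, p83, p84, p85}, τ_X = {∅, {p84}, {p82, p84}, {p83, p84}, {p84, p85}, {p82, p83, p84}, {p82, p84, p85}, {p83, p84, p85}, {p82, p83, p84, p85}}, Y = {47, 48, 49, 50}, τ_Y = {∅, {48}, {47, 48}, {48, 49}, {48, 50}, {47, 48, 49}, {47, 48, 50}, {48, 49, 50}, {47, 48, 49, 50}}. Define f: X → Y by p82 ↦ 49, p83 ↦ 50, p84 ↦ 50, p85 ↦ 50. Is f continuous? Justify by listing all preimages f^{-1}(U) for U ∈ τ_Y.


f is NOT continuous.

Compute f^{-1}(U) for each U ∈ τ_Y:
  U = ∅: f^{-1}(U) = ∅ ∈ τ_X ✓.
  U = {48}: f^{-1}(U) = ∅ ∈ τ_X ✓.
  U = {47, 48}: f^{-1}(U) = ∅ ∈ τ_X ✓.
  U = {48, 49}: f^{-1}(U) = {p82} ∉ τ_X ✗.
  U = {48, 50}: f^{-1}(U) = {p83, p84, p85} ∈ τ_X ✓.
  U = {47, 48, 49}: f^{-1}(U) = {p82} ∉ τ_X ✗.
  U = {47, 48, 50}: f^{-1}(U) = {p83, p84, p85} ∈ τ_X ✓.
  U = {48, 49, 50}: f^{-1}(U) = {p82, p83, p84, p85} ∈ τ_X ✓.
  U = {47, 48, 49, 50}: f^{-1}(U) = {p82, p83, p84, p85} ∈ τ_X ✓.
Found U = {48, 49} with f^{-1}(U) = {p82} not in τ_X. Therefore f is NOT continuous.


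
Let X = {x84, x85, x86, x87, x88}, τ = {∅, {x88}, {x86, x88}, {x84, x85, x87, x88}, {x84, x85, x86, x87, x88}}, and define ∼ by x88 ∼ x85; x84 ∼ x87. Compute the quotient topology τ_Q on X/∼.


X/∼ = {[x84=x87], [x85=x88], [x86]}; |τ_Q| = 3.

Equivalence classes: [x84=x87], [x85=x88], [x86].
Quotient map π: X → X/∼ sends x84 ↦ [x84=x87], x85 ↦ [x85=x88], x86 ↦ [x86], x87 ↦ [x84=x87], x88 ↦ [x85=x88].
For each subset V ⊆ X/∼, compute π^{-1}(V) ⊆ X and check whether π^{-1}(V) ∈ τ. V is open in τ_Q iff π^{-1}(V) ∈ τ.
  V = {}: π^{-1}(V) = ∅ ∈ τ ✓.
  V = {[x84=x87]}: π^{-1}(V) = {x84, x87} ∉ τ ✗.
  V = {[x85=x88]}: π^{-1}(V) = {x85, x88} ∉ τ ✗.
  V = {[x84=x87], [x85=x88]}: π^{-1}(V) = {x84, x85, x87, x88} ∈ τ ✓.
  V = {[x86]}: π^{-1}(V) = {x86} ∉ τ ✗.
  V = {[x84=x87], [x86]}: π^{-1}(V) = {x84, x86, x87} ∉ τ ✗.
  V = {[x85=x88], [x86]}: π^{-1}(V) = {x85, x86, x88} ∉ τ ✗.
  V = {[x84=x87], [x85=x88], [x86]}: π^{-1}(V) = {x84, x85, x86, x87, x88} ∈ τ ✓.
Open sets in the quotient: τ_Q = {{}, {[x84=x87], [x85=x88]}, {[x84=x87], [x85=x88], [x86]}} (3 elements).


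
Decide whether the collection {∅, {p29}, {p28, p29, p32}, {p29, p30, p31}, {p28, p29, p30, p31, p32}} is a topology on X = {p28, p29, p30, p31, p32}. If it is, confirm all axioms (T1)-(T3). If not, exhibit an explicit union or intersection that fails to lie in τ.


τ IS a topology on X.

Axiom (T1): ∅ ∈ τ? Yes; X ∈ τ? Yes.
Axiom (T2/T3): check pairwise unions and intersections of members of τ.
All pairwise intersections and unions checked — each lies in τ. Therefore τ satisfies (T1), (T2), (T3): it IS a topology on X.


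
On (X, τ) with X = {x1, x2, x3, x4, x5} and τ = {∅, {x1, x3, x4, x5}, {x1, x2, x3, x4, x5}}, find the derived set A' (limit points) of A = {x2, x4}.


A' = {x1, x2, x3, x5}

For each x ∈ X, list the open sets U ∈ τ with x ∈ U, then check whether U ∩ (A ∖ {x}) ≠ ∅ for every such U.
  x = x1: opens ∋ x are {x1, x3, x4, x5}, {x1, x2, x3, x4, x5}; each meets A ∖ {x1}, so x IS a limit point.
  x = x2: opens ∋ x are {x1, x2, x3, x4, x5}; each meets A ∖ {x2}, so x IS a limit point.
  x = x3: opens ∋ x are {x1, x3, x4, x5}, {x1, x2, x3, x4, x5}; each meets A ∖ {x3}, so x IS a limit point.
  x = x4: open {x1, x3, x4, x5} ∋ x has {x1, x3, x4, x5} ∩ (A ∖ {x4}) = ∅, so x is NOT a limit point.
  x = x5: opens ∋ x are {x1, x3, x4, x5}, {x1, x2, x3, x4, x5}; each meets A ∖ {x5}, so x IS a limit point.
Collecting: A' = {x1, x2, x3, x5}.


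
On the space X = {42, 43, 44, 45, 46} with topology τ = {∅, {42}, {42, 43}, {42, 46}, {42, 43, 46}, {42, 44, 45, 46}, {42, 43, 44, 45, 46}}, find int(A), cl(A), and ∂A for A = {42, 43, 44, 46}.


int(A) = {42, 43, 46}, cl(A) = {42, 43, 44, 45, 46}, ∂A = {44, 45}.

Closed sets in (X, τ) are complements of opens:
  closed(X, τ) = {∅, {43}, {44, 45}, {43, 44, 45}, {44, 45, 46}, {43, 44, 45, 46}, {42, 43, 44, 45, 46}}.
int(A) = ⋃ {U ∈ τ : U ⊆ A}. Opens contained in A: ∅, {42}, {42, 43}, {42, 46}, {42, 43, 46}.
Taking the union of these: int(A) = {42, 43, 46}.
cl(A) = ⋂ {C closed : A ⊆ C}. Closed sets containing A: {42, 43, 44, 45, 46}.
Intersecting these: cl(A) = {42, 43, 44, 45, 46}.
∂A = cl(A) ∖ int(A) = {42, 43, 44, 45, 46} ∖ {42, 43, 46} = {44, 45}.


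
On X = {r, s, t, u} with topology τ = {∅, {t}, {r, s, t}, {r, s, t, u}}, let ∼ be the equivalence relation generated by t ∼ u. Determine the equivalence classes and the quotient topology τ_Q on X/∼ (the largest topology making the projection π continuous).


X/∼ = {[r], [s], [t=u]}; |τ_Q| = 2.

Equivalence classes: [r], [s], [t=u].
Quotient map π: X → X/∼ sends r ↦ [r], s ↦ [s], t ↦ [t=u], u ↦ [t=u].
For each subset V ⊆ X/∼, compute π^{-1}(V) ⊆ X and check whether π^{-1}(V) ∈ τ. V is open in τ_Q iff π^{-1}(V) ∈ τ.
  V = {}: π^{-1}(V) = ∅ ∈ τ ✓.
  V = {[r]}: π^{-1}(V) = {r} ∉ τ ✗.
  V = {[s]}: π^{-1}(V) = {s} ∉ τ ✗.
  V = {[r], [s]}: π^{-1}(V) = {r, s} ∉ τ ✗.
  V = {[t=u]}: π^{-1}(V) = {t, u} ∉ τ ✗.
  V = {[r], [t=u]}: π^{-1}(V) = {r, t, u} ∉ τ ✗.
  V = {[s], [t=u]}: π^{-1}(V) = {s, t, u} ∉ τ ✗.
  V = {[r], [s], [t=u]}: π^{-1}(V) = {r, s, t, u} ∈ τ ✓.
Open sets in the quotient: τ_Q = {{}, {[r], [s], [t=u]}} (2 elements).


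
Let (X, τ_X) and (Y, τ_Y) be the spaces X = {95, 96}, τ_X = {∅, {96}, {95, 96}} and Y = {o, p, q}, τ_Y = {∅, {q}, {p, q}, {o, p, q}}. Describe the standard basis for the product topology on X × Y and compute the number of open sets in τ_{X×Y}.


Basis B = {∅ × ∅, {96} × {q}, {95, 96} × {q}, {96} × {p, q}, {96} × {o, p, q}, {95, 96} × {p, q}, {95, 96} × {o, p, q}}; |τ_{X×Y}| = 10.

Enumerate products U × V with U ∈ τ_X, V ∈ τ_Y (deduplicated):
  ∅ × ∅ = {} (∅)
  {96} × {q} = {(96,q)}
  {95, 96} × {q} = {(95,q), (96,q)}
  {96} × {p, q} = {(96,p), (96,q)}
  {96} × {o, p, q} = {(96,o), (96,p), (96,q)}
  {95, 96} × {p, q} = {(95,p), (95,q), (96,p), (96,q)}
  {95, 96} × {o, p, q} = {(95,o), (95,p), (95,q), (96,o), (96,p), (96,q)}
These 7 distinct sets form the basis B.
Close under arbitrary unions to get τ_{X×Y}; counting gives |τ_{X×Y}| = 10.


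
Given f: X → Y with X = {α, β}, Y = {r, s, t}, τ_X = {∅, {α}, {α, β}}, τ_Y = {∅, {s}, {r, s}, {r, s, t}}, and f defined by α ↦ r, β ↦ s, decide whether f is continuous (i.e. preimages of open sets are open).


f is NOT continuous.

Compute f^{-1}(U) for each U ∈ τ_Y:
  U = ∅: f^{-1}(U) = ∅ ∈ τ_X ✓.
  U = {s}: f^{-1}(U) = {β} ∉ τ_X ✗.
  U = {r, s}: f^{-1}(U) = {α, β} ∈ τ_X ✓.
  U = {r, s, t}: f^{-1}(U) = {α, β} ∈ τ_X ✓.
Found U = {s} with f^{-1}(U) = {β} not in τ_X. Therefore f is NOT continuous.


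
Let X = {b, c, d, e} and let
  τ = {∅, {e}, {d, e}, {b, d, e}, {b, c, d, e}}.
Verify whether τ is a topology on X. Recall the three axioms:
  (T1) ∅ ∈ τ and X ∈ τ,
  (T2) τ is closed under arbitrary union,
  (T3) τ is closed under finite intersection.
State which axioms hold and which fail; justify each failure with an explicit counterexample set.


τ IS a topology on X.

Axiom (T1): ∅ ∈ τ? Yes; X ∈ τ? Yes.
Axiom (T2/T3): check pairwise unions and intersections of members of τ.
All pairwise intersections and unions checked — each lies in τ. Therefore τ satisfies (T1), (T2), (T3): it IS a topology on X.


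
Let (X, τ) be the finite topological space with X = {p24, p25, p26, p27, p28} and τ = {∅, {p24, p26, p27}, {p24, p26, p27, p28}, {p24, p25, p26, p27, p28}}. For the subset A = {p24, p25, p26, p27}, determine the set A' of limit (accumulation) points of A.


A' = {p24, p25, p26, p27, p28}

For each x ∈ X, list the open sets U ∈ τ with x ∈ U, then check whether U ∩ (A ∖ {x}) ≠ ∅ for every such U.
  x = p24: opens ∋ x are {p24, p26, p27}, {p24, p26, p27, p28}, {p24, p25, p26, p27, p28}; each meets A ∖ {p24}, so x IS a limit point.
  x = p25: opens ∋ x are {p24, p25, p26, p27, p28}; each meets A ∖ {p25}, so x IS a limit point.
  x = p26: opens ∋ x are {p24, p26, p27}, {p24, p26, p27, p28}, {p24, p25, p26, p27, p28}; each meets A ∖ {p26}, so x IS a limit point.
  x = p27: opens ∋ x are {p24, p26, p27}, {p24, p26, p27, p28}, {p24, p25, p26, p27, p28}; each meets A ∖ {p27}, so x IS a limit point.
  x = p28: opens ∋ x are {p24, p26, p27, p28}, {p24, p25, p26, p27, p28}; each meets A ∖ {p28}, so x IS a limit point.
Collecting: A' = {p24, p25, p26, p27, p28}.
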